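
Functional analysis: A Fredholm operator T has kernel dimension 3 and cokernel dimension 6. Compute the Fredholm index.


The Fredholm index is defined as ind(T) = dim(ker T) - dim(coker T)
= 3 - 6
= -3

-3


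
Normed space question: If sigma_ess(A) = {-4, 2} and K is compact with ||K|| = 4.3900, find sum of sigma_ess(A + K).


By Weyl's theorem, the essential spectrum is invariant under compact perturbations.
sigma_ess(A + K) = sigma_ess(A) = {-4, 2}
Sum = -4 + 2 = -2

-2


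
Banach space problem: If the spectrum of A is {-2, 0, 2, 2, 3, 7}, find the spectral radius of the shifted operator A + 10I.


Spectrum of A + 10I = {8, 10, 12, 12, 13, 17}
Spectral radius = max |lambda| over the shifted spectrum
= max(8, 10, 12, 12, 13, 17) = 17

17


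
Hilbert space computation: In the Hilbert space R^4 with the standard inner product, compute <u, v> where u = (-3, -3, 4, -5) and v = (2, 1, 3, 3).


Computing the standard inner product <u, v> = sum u_i * v_i
= -3*2 + -3*1 + 4*3 + -5*3
= -6 + -3 + 12 + -15
= -12

-12


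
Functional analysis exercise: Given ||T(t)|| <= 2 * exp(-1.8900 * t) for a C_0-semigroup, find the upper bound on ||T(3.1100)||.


||T(3.1100)|| <= 2 * exp(-1.8900 * 3.1100)
= 2 * exp(-5.8779)
= 2 * 0.0028
= 0.0056

0.0056


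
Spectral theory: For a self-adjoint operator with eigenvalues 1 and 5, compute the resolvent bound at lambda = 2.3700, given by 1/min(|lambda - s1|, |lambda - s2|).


dist(2.3700, {1, 5}) = min(|2.3700 - 1|, |2.3700 - 5|)
= min(1.3700, 2.6300) = 1.3700
Resolvent bound = 1/1.3700 = 0.7299

0.7299


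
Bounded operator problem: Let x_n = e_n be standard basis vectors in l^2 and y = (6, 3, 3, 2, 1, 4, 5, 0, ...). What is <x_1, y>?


x_1 = e_1 is the standard basis vector with 1 in position 1.
<x_1, y> = y_1 = 6
As n -> infinity, <x_n, y> -> 0, confirming weak convergence of (x_n) to 0.

6


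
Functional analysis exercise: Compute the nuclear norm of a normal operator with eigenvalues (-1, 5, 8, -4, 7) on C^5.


For a normal operator, singular values equal |eigenvalues|.
Trace norm = sum |lambda_i| = 1 + 5 + 8 + 4 + 7
= 25

25


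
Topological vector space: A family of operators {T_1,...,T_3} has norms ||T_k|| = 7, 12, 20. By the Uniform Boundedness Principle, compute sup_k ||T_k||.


By the Uniform Boundedness Principle, the supremum of norms is finite.
sup_k ||T_k|| = max(7, 12, 20) = 20

20


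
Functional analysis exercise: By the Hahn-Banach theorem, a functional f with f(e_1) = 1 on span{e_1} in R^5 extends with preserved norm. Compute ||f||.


The norm of f is given by ||f|| = sup_{||x||=1} |f(x)|.
On span{e_1}, ||e_1|| = 1, so ||f|| = |f(e_1)| / ||e_1||
= |1| / 1 = 1.0000

1.0000


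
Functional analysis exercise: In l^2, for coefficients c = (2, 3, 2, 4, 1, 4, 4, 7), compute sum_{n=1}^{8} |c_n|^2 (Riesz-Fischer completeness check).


sum |c_n|^2 = 2^2 + 3^2 + 2^2 + 4^2 + 1^2 + 4^2 + 4^2 + 7^2
= 4 + 9 + 4 + 16 + 1 + 16 + 16 + 49
= 115

115


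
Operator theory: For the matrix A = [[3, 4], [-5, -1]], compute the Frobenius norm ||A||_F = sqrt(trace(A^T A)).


||A||_F^2 = sum a_ij^2
= 3^2 + 4^2 + (-5)^2 + (-1)^2
= 9 + 16 + 25 + 1 = 51
||A||_F = sqrt(51) = 7.1414

7.1414


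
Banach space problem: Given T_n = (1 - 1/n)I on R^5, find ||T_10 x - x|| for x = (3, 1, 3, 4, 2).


T_10 x - x = (1 - 1/10)x - x = -x/10
||x|| = sqrt(39) = 6.2450
||T_10 x - x|| = ||x||/10 = 6.2450/10 = 0.6245

0.6245


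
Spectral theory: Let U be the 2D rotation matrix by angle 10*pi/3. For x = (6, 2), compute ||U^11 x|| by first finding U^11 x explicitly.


U is a rotation by theta = 10*pi/3
U^11 = rotation by 11*theta = 110*pi/3 = 2*pi/3 (mod 2*pi)
cos(2*pi/3) = -0.5000, sin(2*pi/3) = 0.8660
U^11 x = (-0.5000 * 6 - 0.8660 * 2, 0.8660 * 6 + -0.5000 * 2)
= (-4.7321, 4.1962)
||U^11 x|| = sqrt((-4.7321)^2 + 4.1962^2) = sqrt(40.0000) = 6.3246

6.3246


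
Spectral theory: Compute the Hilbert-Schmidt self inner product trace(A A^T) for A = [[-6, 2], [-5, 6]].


trace(A * A^T) = sum of squares of all entries
= (-6)^2 + 2^2 + (-5)^2 + 6^2
= 36 + 4 + 25 + 36
= 101

101


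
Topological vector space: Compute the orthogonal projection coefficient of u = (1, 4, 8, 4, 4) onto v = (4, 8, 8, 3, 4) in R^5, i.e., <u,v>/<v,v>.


Computing <u,v> = 1*4 + 4*8 + 8*8 + 4*3 + 4*4 = 128
Computing <v,v> = 4^2 + 8^2 + 8^2 + 3^2 + 4^2 = 169
Projection coefficient = 128/169 = 0.7574

0.7574


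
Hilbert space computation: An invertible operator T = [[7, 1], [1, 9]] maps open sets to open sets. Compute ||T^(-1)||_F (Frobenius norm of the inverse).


det(T) = 7*9 - 1*1 = 62
T^(-1) = (1/62) * [[9, -1], [-1, 7]] = [[0.1452, -0.0161], [-0.0161, 0.1129]]
||T^(-1)||_F^2 = 0.1452^2 + (-0.0161)^2 + (-0.0161)^2 + 0.1129^2 = 0.0343
||T^(-1)||_F = sqrt(0.0343) = 0.1853

0.1853


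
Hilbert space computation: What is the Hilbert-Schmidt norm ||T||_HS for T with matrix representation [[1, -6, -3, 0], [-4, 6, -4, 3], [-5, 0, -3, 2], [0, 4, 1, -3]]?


The Hilbert-Schmidt norm is sqrt(sum of squares of all entries).
Sum of squares = 1^2 + (-6)^2 + (-3)^2 + 0^2 + (-4)^2 + 6^2 + (-4)^2 + 3^2 + (-5)^2 + 0^2 + (-3)^2 + 2^2 + 0^2 + 4^2 + 1^2 + (-3)^2
= 1 + 36 + 9 + 0 + 16 + 36 + 16 + 9 + 25 + 0 + 9 + 4 + 0 + 16 + 1 + 9 = 187
||T||_HS = sqrt(187) = 13.6748

13.6748


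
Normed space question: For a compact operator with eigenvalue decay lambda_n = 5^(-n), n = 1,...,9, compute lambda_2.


The eigenvalue formula gives lambda_2 = 1/5^2
= 1/25
= 0.0400

0.0400


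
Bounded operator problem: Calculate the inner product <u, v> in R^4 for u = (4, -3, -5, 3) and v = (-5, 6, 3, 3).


Computing the standard inner product <u, v> = sum u_i * v_i
= 4*-5 + -3*6 + -5*3 + 3*3
= -20 + -18 + -15 + 9
= -44

-44


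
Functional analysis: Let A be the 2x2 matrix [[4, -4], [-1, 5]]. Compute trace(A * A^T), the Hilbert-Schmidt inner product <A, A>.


trace(A * A^T) = sum of squares of all entries
= 4^2 + (-4)^2 + (-1)^2 + 5^2
= 16 + 16 + 1 + 25
= 58

58


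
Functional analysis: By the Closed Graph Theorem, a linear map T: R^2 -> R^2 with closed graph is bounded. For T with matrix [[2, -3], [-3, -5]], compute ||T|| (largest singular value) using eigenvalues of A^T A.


A^T A = [[13, 9], [9, 34]]
trace(A^T A) = 47, det(A^T A) = 361
discriminant = 47^2 - 4*361 = 765
Largest eigenvalue of A^T A = (trace + sqrt(disc))/2 = 37.3293
||T|| = sqrt(37.3293) = 6.1098

6.1098


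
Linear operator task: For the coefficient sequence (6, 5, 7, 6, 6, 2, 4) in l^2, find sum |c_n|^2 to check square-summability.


sum |c_n|^2 = 6^2 + 5^2 + 7^2 + 6^2 + 6^2 + 2^2 + 4^2
= 36 + 25 + 49 + 36 + 36 + 4 + 16
= 202

202


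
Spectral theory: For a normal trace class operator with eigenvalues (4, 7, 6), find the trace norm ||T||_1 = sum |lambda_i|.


For a normal operator, singular values equal |eigenvalues|.
Trace norm = sum |lambda_i| = 4 + 7 + 6
= 17

17


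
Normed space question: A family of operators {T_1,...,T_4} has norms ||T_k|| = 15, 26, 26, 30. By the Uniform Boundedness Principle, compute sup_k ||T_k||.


By the Uniform Boundedness Principle, the supremum of norms is finite.
sup_k ||T_k|| = max(15, 26, 26, 30) = 30

30


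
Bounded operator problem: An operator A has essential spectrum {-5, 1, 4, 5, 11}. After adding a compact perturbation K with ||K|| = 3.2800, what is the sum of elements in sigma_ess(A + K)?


By Weyl's theorem, the essential spectrum is invariant under compact perturbations.
sigma_ess(A + K) = sigma_ess(A) = {-5, 1, 4, 5, 11}
Sum = -5 + 1 + 4 + 5 + 11 = 16

16


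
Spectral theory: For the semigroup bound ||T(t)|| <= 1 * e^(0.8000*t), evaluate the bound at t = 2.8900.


||T(2.8900)|| <= 1 * exp(0.8000 * 2.8900)
= 1 * exp(2.3120)
= 1 * 10.0946
= 10.0946

10.0946


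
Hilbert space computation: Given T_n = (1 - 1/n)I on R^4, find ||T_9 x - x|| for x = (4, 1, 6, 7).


T_9 x - x = (1 - 1/9)x - x = -x/9
||x|| = sqrt(102) = 10.0995
||T_9 x - x|| = ||x||/9 = 10.0995/9 = 1.1222

1.1222


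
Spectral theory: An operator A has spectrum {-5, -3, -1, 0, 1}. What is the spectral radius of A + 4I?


Spectrum of A + 4I = {-1, 1, 3, 4, 5}
Spectral radius = max |lambda| over the shifted spectrum
= max(1, 1, 3, 4, 5) = 5

5


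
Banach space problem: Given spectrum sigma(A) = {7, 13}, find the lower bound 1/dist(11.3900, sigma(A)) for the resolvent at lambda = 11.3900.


dist(11.3900, {7, 13}) = min(|11.3900 - 7|, |11.3900 - 13|)
= min(4.3900, 1.6100) = 1.6100
Resolvent bound = 1/1.6100 = 0.6211

0.6211


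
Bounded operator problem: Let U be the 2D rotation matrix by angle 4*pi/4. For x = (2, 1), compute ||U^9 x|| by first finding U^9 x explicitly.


U is a rotation by theta = 4*pi/4
U^9 = rotation by 9*theta = 36*pi/4 = 4*pi/4 (mod 2*pi)
cos(4*pi/4) = -1.0000, sin(4*pi/4) = 0.0000
U^9 x = (-1.0000 * 2 - 0.0000 * 1, 0.0000 * 2 + -1.0000 * 1)
= (-2.0000, -1.0000)
||U^9 x|| = sqrt((-2.0000)^2 + (-1.0000)^2) = sqrt(5.0000) = 2.2361

2.2361


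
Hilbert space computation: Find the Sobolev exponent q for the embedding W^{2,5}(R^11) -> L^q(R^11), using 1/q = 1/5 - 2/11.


Using the Sobolev embedding formula: 1/q = 1/p - k/n
1/q = 1/5 - 2/11 = 1/55
q = 1/(1/55) = 55

55.0000


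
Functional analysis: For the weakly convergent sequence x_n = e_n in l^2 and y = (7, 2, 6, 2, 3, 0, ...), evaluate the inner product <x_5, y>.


x_5 = e_5 is the standard basis vector with 1 in position 5.
<x_5, y> = y_5 = 3
As n -> infinity, <x_n, y> -> 0, confirming weak convergence of (x_n) to 0.

3


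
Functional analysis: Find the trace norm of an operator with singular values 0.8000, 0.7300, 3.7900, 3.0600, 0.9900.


The nuclear norm is the sum of all singular values.
||T||_1 = 0.8000 + 0.7300 + 3.7900 + 3.0600 + 0.9900
= 9.3700

9.3700


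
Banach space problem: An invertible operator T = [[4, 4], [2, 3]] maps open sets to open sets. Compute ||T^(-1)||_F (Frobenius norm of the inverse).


det(T) = 4*3 - 4*2 = 4
T^(-1) = (1/4) * [[3, -4], [-2, 4]] = [[0.7500, -1.0000], [-0.5000, 1.0000]]
||T^(-1)||_F^2 = 0.7500^2 + (-1.0000)^2 + (-0.5000)^2 + 1.0000^2 = 2.8125
||T^(-1)||_F = sqrt(2.8125) = 1.6771

1.6771


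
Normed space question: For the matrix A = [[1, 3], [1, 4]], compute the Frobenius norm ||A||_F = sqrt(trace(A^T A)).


||A||_F^2 = sum a_ij^2
= 1^2 + 3^2 + 1^2 + 4^2
= 1 + 9 + 1 + 16 = 27
||A||_F = sqrt(27) = 5.1962

5.1962


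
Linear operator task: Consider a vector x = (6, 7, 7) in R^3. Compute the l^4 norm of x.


The l^4 norm = (sum |x_i|^4)^(1/4)
Sum of 4th powers = 1296 + 2401 + 2401 = 6098
||x||_4 = (6098)^(1/4) = 8.8368

8.8368


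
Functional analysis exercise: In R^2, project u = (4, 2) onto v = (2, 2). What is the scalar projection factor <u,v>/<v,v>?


Computing <u,v> = 4*2 + 2*2 = 12
Computing <v,v> = 2^2 + 2^2 = 8
Projection coefficient = 12/8 = 1.5000

1.5000


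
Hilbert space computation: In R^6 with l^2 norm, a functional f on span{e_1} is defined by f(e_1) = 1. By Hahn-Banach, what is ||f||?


The norm of f is given by ||f|| = sup_{||x||=1} |f(x)|.
On span{e_1}, ||e_1|| = 1, so ||f|| = |f(e_1)| / ||e_1||
= |1| / 1 = 1.0000

1.0000


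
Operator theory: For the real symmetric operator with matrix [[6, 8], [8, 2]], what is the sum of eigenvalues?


For a self-adjoint (symmetric) matrix, the eigenvalues are real.
The sum of eigenvalues equals the trace of the matrix.
trace = 6 + 2 = 8

8


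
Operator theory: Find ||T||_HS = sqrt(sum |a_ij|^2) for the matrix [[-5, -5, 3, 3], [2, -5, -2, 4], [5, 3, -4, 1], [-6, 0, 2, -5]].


The Hilbert-Schmidt norm is sqrt(sum of squares of all entries).
Sum of squares = (-5)^2 + (-5)^2 + 3^2 + 3^2 + 2^2 + (-5)^2 + (-2)^2 + 4^2 + 5^2 + 3^2 + (-4)^2 + 1^2 + (-6)^2 + 0^2 + 2^2 + (-5)^2
= 25 + 25 + 9 + 9 + 4 + 25 + 4 + 16 + 25 + 9 + 16 + 1 + 36 + 0 + 4 + 25 = 233
||T||_HS = sqrt(233) = 15.2643

15.2643


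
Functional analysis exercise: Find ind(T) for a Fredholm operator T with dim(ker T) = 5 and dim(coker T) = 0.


The Fredholm index is defined as ind(T) = dim(ker T) - dim(coker T)
= 5 - 0
= 5

5


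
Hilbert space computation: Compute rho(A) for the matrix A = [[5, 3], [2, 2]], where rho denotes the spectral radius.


For a 2x2 matrix, eigenvalues satisfy lambda^2 - (trace)*lambda + det = 0
trace = 5 + 2 = 7
det = 5*2 - 3*2 = 4
discriminant = 7^2 - 4*(4) = 33
spectral radius = max |eigenvalue| = 6.3723

6.3723


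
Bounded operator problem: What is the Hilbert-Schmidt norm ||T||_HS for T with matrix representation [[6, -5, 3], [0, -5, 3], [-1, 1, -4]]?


The Hilbert-Schmidt norm is sqrt(sum of squares of all entries).
Sum of squares = 6^2 + (-5)^2 + 3^2 + 0^2 + (-5)^2 + 3^2 + (-1)^2 + 1^2 + (-4)^2
= 36 + 25 + 9 + 0 + 25 + 9 + 1 + 1 + 16 = 122
||T||_HS = sqrt(122) = 11.0454

11.0454


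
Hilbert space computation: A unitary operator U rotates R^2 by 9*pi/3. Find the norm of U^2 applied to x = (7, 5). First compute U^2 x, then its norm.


U is a rotation by theta = 9*pi/3
U^2 = rotation by 2*theta = 18*pi/3 = 0*pi/3 (mod 2*pi)
cos(0*pi/3) = 1.0000, sin(0*pi/3) = 0.0000
U^2 x = (1.0000 * 7 - 0.0000 * 5, 0.0000 * 7 + 1.0000 * 5)
= (7.0000, 5.0000)
||U^2 x|| = sqrt(7.0000^2 + 5.0000^2) = sqrt(74.0000) = 8.6023

8.6023


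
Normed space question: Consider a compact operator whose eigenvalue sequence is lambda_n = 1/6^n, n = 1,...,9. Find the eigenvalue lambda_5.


The eigenvalue formula gives lambda_5 = 1/6^5
= 1/7776
= 1.2860e-04

1.2860e-04


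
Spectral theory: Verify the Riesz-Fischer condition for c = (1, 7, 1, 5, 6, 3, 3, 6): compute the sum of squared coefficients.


sum |c_n|^2 = 1^2 + 7^2 + 1^2 + 5^2 + 6^2 + 3^2 + 3^2 + 6^2
= 1 + 49 + 1 + 25 + 36 + 9 + 9 + 36
= 166

166


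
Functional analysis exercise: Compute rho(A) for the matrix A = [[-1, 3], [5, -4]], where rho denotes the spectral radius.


For a 2x2 matrix, eigenvalues satisfy lambda^2 - (trace)*lambda + det = 0
trace = -1 + -4 = -5
det = -1*-4 - 3*5 = -11
discriminant = (-5)^2 - 4*(-11) = 69
spectral radius = max |eigenvalue| = 6.6533

6.6533


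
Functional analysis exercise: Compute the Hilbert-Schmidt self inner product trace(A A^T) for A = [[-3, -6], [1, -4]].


trace(A * A^T) = sum of squares of all entries
= (-3)^2 + (-6)^2 + 1^2 + (-4)^2
= 9 + 36 + 1 + 16
= 62

62


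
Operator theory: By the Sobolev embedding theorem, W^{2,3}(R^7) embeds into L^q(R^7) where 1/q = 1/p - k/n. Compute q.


Using the Sobolev embedding formula: 1/q = 1/p - k/n
1/q = 1/3 - 2/7 = 1/21
q = 1/(1/21) = 21

21.0000


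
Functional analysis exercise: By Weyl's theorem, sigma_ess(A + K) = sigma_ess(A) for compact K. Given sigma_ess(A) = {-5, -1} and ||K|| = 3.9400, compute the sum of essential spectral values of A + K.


By Weyl's theorem, the essential spectrum is invariant under compact perturbations.
sigma_ess(A + K) = sigma_ess(A) = {-5, -1}
Sum = -5 + -1 = -6

-6


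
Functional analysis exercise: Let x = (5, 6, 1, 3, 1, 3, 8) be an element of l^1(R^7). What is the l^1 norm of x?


The l^1 norm equals the sum of absolute values of all components.
||x||_1 = 5 + 6 + 1 + 3 + 1 + 3 + 8
= 27

27.0000


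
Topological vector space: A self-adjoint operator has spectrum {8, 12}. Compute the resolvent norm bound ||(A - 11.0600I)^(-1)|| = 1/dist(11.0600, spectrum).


dist(11.0600, {8, 12}) = min(|11.0600 - 8|, |11.0600 - 12|)
= min(3.0600, 0.9400) = 0.9400
Resolvent bound = 1/0.9400 = 1.0638

1.0638


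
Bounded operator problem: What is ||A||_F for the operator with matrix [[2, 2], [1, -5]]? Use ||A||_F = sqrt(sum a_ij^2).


||A||_F^2 = sum a_ij^2
= 2^2 + 2^2 + 1^2 + (-5)^2
= 4 + 4 + 1 + 25 = 34
||A||_F = sqrt(34) = 5.8310

5.8310


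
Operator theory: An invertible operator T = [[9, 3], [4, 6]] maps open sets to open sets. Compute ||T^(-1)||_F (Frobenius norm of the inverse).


det(T) = 9*6 - 3*4 = 42
T^(-1) = (1/42) * [[6, -3], [-4, 9]] = [[0.1429, -0.0714], [-0.0952, 0.2143]]
||T^(-1)||_F^2 = 0.1429^2 + (-0.0714)^2 + (-0.0952)^2 + 0.2143^2 = 0.0805
||T^(-1)||_F = sqrt(0.0805) = 0.2837

0.2837


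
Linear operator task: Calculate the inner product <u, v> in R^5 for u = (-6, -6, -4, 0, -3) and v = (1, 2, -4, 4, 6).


Computing the standard inner product <u, v> = sum u_i * v_i
= -6*1 + -6*2 + -4*-4 + 0*4 + -3*6
= -6 + -12 + 16 + 0 + -18
= -20

-20


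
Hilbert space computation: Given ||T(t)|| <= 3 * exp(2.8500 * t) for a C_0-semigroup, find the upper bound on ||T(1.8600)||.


||T(1.8600)|| <= 3 * exp(2.8500 * 1.8600)
= 3 * exp(5.3010)
= 3 * 200.5372
= 601.6117

601.6117


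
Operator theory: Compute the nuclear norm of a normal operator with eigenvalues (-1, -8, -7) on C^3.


For a normal operator, singular values equal |eigenvalues|.
Trace norm = sum |lambda_i| = 1 + 8 + 7
= 16

16


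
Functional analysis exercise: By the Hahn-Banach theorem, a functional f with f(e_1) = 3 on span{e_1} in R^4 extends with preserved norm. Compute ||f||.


The norm of f is given by ||f|| = sup_{||x||=1} |f(x)|.
On span{e_1}, ||e_1|| = 1, so ||f|| = |f(e_1)| / ||e_1||
= |3| / 1 = 3.0000

3.0000


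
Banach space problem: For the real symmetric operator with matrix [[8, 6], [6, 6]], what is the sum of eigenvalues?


For a self-adjoint (symmetric) matrix, the eigenvalues are real.
The sum of eigenvalues equals the trace of the matrix.
trace = 8 + 6 = 14

14


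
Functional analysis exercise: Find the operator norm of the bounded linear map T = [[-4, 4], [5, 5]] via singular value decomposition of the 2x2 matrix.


A^T A = [[41, 9], [9, 41]]
trace(A^T A) = 82, det(A^T A) = 1600
discriminant = 82^2 - 4*1600 = 324
Largest eigenvalue of A^T A = (trace + sqrt(disc))/2 = 50.0000
||T|| = sqrt(50.0000) = 7.0711

7.0711


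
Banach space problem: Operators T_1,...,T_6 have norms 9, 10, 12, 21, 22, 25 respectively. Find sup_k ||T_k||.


By the Uniform Boundedness Principle, the supremum of norms is finite.
sup_k ||T_k|| = max(9, 10, 12, 21, 22, 25) = 25

25


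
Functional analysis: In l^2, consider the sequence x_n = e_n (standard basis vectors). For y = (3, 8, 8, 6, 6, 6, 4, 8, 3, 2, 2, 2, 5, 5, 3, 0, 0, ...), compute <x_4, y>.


x_4 = e_4 is the standard basis vector with 1 in position 4.
<x_4, y> = y_4 = 6
As n -> infinity, <x_n, y> -> 0, confirming weak convergence of (x_n) to 0.

6


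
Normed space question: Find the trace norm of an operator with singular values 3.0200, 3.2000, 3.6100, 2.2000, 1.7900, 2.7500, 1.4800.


The nuclear norm is the sum of all singular values.
||T||_1 = 3.0200 + 3.2000 + 3.6100 + 2.2000 + 1.7900 + 2.7500 + 1.4800
= 18.0500

18.0500


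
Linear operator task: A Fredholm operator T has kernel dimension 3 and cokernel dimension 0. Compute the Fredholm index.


The Fredholm index is defined as ind(T) = dim(ker T) - dim(coker T)
= 3 - 0
= 3

3


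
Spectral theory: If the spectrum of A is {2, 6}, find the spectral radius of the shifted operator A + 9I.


Spectrum of A + 9I = {11, 15}
Spectral radius = max |lambda| over the shifted spectrum
= max(11, 15) = 15

15


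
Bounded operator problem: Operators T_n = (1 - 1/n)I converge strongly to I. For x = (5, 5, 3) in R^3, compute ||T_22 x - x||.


T_22 x - x = (1 - 1/22)x - x = -x/22
||x|| = sqrt(59) = 7.6811
||T_22 x - x|| = ||x||/22 = 7.6811/22 = 0.3491

0.3491


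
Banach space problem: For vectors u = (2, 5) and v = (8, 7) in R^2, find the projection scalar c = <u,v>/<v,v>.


Computing <u,v> = 2*8 + 5*7 = 51
Computing <v,v> = 8^2 + 7^2 = 113
Projection coefficient = 51/113 = 0.4513

0.4513


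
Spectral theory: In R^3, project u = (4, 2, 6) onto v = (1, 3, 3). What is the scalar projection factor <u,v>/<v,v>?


Computing <u,v> = 4*1 + 2*3 + 6*3 = 28
Computing <v,v> = 1^2 + 3^2 + 3^2 = 19
Projection coefficient = 28/19 = 1.4737

1.4737


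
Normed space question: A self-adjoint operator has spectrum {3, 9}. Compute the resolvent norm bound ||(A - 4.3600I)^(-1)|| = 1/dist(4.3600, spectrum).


dist(4.3600, {3, 9}) = min(|4.3600 - 3|, |4.3600 - 9|)
= min(1.3600, 4.6400) = 1.3600
Resolvent bound = 1/1.3600 = 0.7353

0.7353


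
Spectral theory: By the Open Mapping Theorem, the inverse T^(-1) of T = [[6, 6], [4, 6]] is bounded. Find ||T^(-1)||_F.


det(T) = 6*6 - 6*4 = 12
T^(-1) = (1/12) * [[6, -6], [-4, 6]] = [[0.5000, -0.5000], [-0.3333, 0.5000]]
||T^(-1)||_F^2 = 0.5000^2 + (-0.5000)^2 + (-0.3333)^2 + 0.5000^2 = 0.8611
||T^(-1)||_F = sqrt(0.8611) = 0.9280

0.9280


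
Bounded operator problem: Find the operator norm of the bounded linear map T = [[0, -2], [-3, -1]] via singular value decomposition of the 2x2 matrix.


A^T A = [[9, 3], [3, 5]]
trace(A^T A) = 14, det(A^T A) = 36
discriminant = 14^2 - 4*36 = 52
Largest eigenvalue of A^T A = (trace + sqrt(disc))/2 = 10.6056
||T|| = sqrt(10.6056) = 3.2566

3.2566


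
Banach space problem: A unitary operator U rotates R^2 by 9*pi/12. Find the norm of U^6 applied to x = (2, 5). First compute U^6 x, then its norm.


U is a rotation by theta = 9*pi/12
U^6 = rotation by 6*theta = 54*pi/12 = 6*pi/12 (mod 2*pi)
cos(6*pi/12) = 0.0000, sin(6*pi/12) = 1.0000
U^6 x = (0.0000 * 2 - 1.0000 * 5, 1.0000 * 2 + 0.0000 * 5)
= (-5.0000, 2.0000)
||U^6 x|| = sqrt((-5.0000)^2 + 2.0000^2) = sqrt(29.0000) = 5.3852

5.3852


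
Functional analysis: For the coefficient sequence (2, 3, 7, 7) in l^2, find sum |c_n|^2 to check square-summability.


sum |c_n|^2 = 2^2 + 3^2 + 7^2 + 7^2
= 4 + 9 + 49 + 49
= 111

111


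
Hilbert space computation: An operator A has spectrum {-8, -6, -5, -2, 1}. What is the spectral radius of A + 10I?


Spectrum of A + 10I = {2, 4, 5, 8, 11}
Spectral radius = max |lambda| over the shifted spectrum
= max(2, 4, 5, 8, 11) = 11

11


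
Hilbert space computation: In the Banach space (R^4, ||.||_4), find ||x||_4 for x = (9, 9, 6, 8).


The l^4 norm = (sum |x_i|^4)^(1/4)
Sum of 4th powers = 6561 + 6561 + 1296 + 4096 = 18514
||x||_4 = (18514)^(1/4) = 11.6647

11.6647


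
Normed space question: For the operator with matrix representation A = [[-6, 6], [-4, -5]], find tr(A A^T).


trace(A * A^T) = sum of squares of all entries
= (-6)^2 + 6^2 + (-4)^2 + (-5)^2
= 36 + 36 + 16 + 25
= 113

113


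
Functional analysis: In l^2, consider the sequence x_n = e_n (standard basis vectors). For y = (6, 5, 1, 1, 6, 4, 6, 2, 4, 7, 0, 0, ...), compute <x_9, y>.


x_9 = e_9 is the standard basis vector with 1 in position 9.
<x_9, y> = y_9 = 4
As n -> infinity, <x_n, y> -> 0, confirming weak convergence of (x_n) to 0.

4


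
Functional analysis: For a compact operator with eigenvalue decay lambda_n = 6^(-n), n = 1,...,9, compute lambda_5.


The eigenvalue formula gives lambda_5 = 1/6^5
= 1/7776
= 1.2860e-04

1.2860e-04


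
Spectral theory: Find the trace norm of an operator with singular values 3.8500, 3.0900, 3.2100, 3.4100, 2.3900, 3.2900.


The nuclear norm is the sum of all singular values.
||T||_1 = 3.8500 + 3.0900 + 3.2100 + 3.4100 + 2.3900 + 3.2900
= 19.2400

19.2400


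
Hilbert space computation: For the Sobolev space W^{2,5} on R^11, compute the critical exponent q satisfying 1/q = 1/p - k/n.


Using the Sobolev embedding formula: 1/q = 1/p - k/n
1/q = 1/5 - 2/11 = 1/55
q = 1/(1/55) = 55

55.0000


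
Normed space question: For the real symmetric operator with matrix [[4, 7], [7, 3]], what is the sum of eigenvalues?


For a self-adjoint (symmetric) matrix, the eigenvalues are real.
The sum of eigenvalues equals the trace of the matrix.
trace = 4 + 3 = 7

7


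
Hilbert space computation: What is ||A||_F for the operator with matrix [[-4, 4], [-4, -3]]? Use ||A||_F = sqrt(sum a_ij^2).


||A||_F^2 = sum a_ij^2
= (-4)^2 + 4^2 + (-4)^2 + (-3)^2
= 16 + 16 + 16 + 9 = 57
||A||_F = sqrt(57) = 7.5498

7.5498


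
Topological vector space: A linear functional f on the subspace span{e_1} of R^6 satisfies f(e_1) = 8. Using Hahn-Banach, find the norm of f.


The norm of f is given by ||f|| = sup_{||x||=1} |f(x)|.
On span{e_1}, ||e_1|| = 1, so ||f|| = |f(e_1)| / ||e_1||
= |8| / 1 = 8.0000

8.0000


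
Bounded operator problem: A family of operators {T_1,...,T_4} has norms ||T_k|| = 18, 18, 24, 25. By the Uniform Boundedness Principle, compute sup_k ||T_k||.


By the Uniform Boundedness Principle, the supremum of norms is finite.
sup_k ||T_k|| = max(18, 18, 24, 25) = 25

25


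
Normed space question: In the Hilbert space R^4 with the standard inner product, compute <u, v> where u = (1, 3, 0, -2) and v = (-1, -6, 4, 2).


Computing the standard inner product <u, v> = sum u_i * v_i
= 1*-1 + 3*-6 + 0*4 + -2*2
= -1 + -18 + 0 + -4
= -23

-23


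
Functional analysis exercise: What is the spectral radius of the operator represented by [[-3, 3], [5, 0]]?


For a 2x2 matrix, eigenvalues satisfy lambda^2 - (trace)*lambda + det = 0
trace = -3 + 0 = -3
det = -3*0 - 3*5 = -15
discriminant = (-3)^2 - 4*(-15) = 69
spectral radius = max |eigenvalue| = 5.6533

5.6533


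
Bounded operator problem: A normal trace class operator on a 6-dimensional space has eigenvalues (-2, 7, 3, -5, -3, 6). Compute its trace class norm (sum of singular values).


For a normal operator, singular values equal |eigenvalues|.
Trace norm = sum |lambda_i| = 2 + 7 + 3 + 5 + 3 + 6
= 26

26


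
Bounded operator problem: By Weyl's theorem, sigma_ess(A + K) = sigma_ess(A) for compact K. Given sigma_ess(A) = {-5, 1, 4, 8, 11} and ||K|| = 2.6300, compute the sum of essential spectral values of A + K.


By Weyl's theorem, the essential spectrum is invariant under compact perturbations.
sigma_ess(A + K) = sigma_ess(A) = {-5, 1, 4, 8, 11}
Sum = -5 + 1 + 4 + 8 + 11 = 19

19


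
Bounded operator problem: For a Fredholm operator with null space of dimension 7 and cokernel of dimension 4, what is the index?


The Fredholm index is defined as ind(T) = dim(ker T) - dim(coker T)
= 7 - 4
= 3

3


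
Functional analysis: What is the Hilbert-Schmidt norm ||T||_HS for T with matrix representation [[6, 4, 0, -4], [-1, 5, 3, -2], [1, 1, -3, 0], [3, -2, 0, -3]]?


The Hilbert-Schmidt norm is sqrt(sum of squares of all entries).
Sum of squares = 6^2 + 4^2 + 0^2 + (-4)^2 + (-1)^2 + 5^2 + 3^2 + (-2)^2 + 1^2 + 1^2 + (-3)^2 + 0^2 + 3^2 + (-2)^2 + 0^2 + (-3)^2
= 36 + 16 + 0 + 16 + 1 + 25 + 9 + 4 + 1 + 1 + 9 + 0 + 9 + 4 + 0 + 9 = 140
||T||_HS = sqrt(140) = 11.8322

11.8322


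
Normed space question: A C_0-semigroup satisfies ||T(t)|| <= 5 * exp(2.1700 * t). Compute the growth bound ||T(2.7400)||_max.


||T(2.7400)|| <= 5 * exp(2.1700 * 2.7400)
= 5 * exp(5.9458)
= 5 * 382.1450
= 1910.7248

1910.7248


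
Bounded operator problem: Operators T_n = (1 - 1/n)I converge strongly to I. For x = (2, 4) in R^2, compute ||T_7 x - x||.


T_7 x - x = (1 - 1/7)x - x = -x/7
||x|| = sqrt(20) = 4.4721
||T_7 x - x|| = ||x||/7 = 4.4721/7 = 0.6389

0.6389


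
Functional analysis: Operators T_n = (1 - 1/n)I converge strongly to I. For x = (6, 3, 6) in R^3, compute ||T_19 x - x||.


T_19 x - x = (1 - 1/19)x - x = -x/19
||x|| = sqrt(81) = 9.0000
||T_19 x - x|| = ||x||/19 = 9.0000/19 = 0.4737

0.4737


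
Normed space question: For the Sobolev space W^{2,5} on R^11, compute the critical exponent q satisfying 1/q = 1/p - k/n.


Using the Sobolev embedding formula: 1/q = 1/p - k/n
1/q = 1/5 - 2/11 = 1/55
q = 1/(1/55) = 55

55.0000


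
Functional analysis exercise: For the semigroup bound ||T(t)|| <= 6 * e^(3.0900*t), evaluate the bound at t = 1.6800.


||T(1.6800)|| <= 6 * exp(3.0900 * 1.6800)
= 6 * exp(5.1912)
= 6 * 179.6840
= 1078.1043

1078.1043


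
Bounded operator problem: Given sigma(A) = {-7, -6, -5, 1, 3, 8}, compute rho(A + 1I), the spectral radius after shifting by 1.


Spectrum of A + 1I = {-6, -5, -4, 2, 4, 9}
Spectral radius = max |lambda| over the shifted spectrum
= max(6, 5, 4, 2, 4, 9) = 9

9


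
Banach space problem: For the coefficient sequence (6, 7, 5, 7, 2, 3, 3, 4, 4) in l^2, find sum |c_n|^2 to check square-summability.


sum |c_n|^2 = 6^2 + 7^2 + 5^2 + 7^2 + 2^2 + 3^2 + 3^2 + 4^2 + 4^2
= 36 + 49 + 25 + 49 + 4 + 9 + 9 + 16 + 16
= 213

213


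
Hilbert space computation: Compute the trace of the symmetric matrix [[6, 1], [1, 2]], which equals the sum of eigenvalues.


For a self-adjoint (symmetric) matrix, the eigenvalues are real.
The sum of eigenvalues equals the trace of the matrix.
trace = 6 + 2 = 8

8


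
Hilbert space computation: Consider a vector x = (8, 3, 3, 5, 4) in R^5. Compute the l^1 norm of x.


The l^1 norm equals the sum of absolute values of all components.
||x||_1 = 8 + 3 + 3 + 5 + 4
= 23

23.0000


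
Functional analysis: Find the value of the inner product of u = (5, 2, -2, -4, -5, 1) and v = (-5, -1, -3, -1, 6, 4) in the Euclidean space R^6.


Computing the standard inner product <u, v> = sum u_i * v_i
= 5*-5 + 2*-1 + -2*-3 + -4*-1 + -5*6 + 1*4
= -25 + -2 + 6 + 4 + -30 + 4
= -43

-43


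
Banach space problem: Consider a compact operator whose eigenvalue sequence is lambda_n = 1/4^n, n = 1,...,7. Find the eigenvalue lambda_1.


The eigenvalue formula gives lambda_1 = 1/4^1
= 1/4
= 0.2500

0.2500


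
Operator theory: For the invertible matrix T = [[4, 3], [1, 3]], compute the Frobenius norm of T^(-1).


det(T) = 4*3 - 3*1 = 9
T^(-1) = (1/9) * [[3, -3], [-1, 4]] = [[0.3333, -0.3333], [-0.1111, 0.4444]]
||T^(-1)||_F^2 = 0.3333^2 + (-0.3333)^2 + (-0.1111)^2 + 0.4444^2 = 0.4321
||T^(-1)||_F = sqrt(0.4321) = 0.6573

0.6573


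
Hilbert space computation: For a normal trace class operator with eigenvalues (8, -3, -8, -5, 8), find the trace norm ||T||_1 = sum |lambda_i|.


For a normal operator, singular values equal |eigenvalues|.
Trace norm = sum |lambda_i| = 8 + 3 + 8 + 5 + 8
= 32

32


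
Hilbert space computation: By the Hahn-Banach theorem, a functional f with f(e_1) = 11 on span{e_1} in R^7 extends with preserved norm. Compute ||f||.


The norm of f is given by ||f|| = sup_{||x||=1} |f(x)|.
On span{e_1}, ||e_1|| = 1, so ||f|| = |f(e_1)| / ||e_1||
= |11| / 1 = 11.0000

11.0000


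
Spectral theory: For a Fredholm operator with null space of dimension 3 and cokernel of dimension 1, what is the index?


The Fredholm index is defined as ind(T) = dim(ker T) - dim(coker T)
= 3 - 1
= 2

2


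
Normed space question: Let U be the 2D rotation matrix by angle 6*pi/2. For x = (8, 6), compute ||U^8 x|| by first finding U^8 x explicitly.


U is a rotation by theta = 6*pi/2
U^8 = rotation by 8*theta = 48*pi/2 = 0*pi/2 (mod 2*pi)
cos(0*pi/2) = 1.0000, sin(0*pi/2) = 0.0000
U^8 x = (1.0000 * 8 - 0.0000 * 6, 0.0000 * 8 + 1.0000 * 6)
= (8.0000, 6.0000)
||U^8 x|| = sqrt(8.0000^2 + 6.0000^2) = sqrt(100.0000) = 10.0000

10.0000


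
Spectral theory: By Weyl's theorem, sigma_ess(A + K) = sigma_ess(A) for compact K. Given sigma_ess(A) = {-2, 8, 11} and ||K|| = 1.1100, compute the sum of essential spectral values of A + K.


By Weyl's theorem, the essential spectrum is invariant under compact perturbations.
sigma_ess(A + K) = sigma_ess(A) = {-2, 8, 11}
Sum = -2 + 8 + 11 = 17

17


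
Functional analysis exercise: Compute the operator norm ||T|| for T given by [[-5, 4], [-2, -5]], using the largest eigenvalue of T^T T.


A^T A = [[29, -10], [-10, 41]]
trace(A^T A) = 70, det(A^T A) = 1089
discriminant = 70^2 - 4*1089 = 544
Largest eigenvalue of A^T A = (trace + sqrt(disc))/2 = 46.6619
||T|| = sqrt(46.6619) = 6.8310

6.8310


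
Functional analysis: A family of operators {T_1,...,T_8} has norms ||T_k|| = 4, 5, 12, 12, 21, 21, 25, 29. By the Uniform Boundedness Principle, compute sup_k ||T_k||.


By the Uniform Boundedness Principle, the supremum of norms is finite.
sup_k ||T_k|| = max(4, 5, 12, 12, 21, 21, 25, 29) = 29

29


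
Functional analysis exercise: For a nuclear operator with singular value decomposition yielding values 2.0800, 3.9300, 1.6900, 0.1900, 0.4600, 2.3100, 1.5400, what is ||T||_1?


The nuclear norm is the sum of all singular values.
||T||_1 = 2.0800 + 3.9300 + 1.6900 + 0.1900 + 0.4600 + 2.3100 + 1.5400
= 12.2000

12.2000


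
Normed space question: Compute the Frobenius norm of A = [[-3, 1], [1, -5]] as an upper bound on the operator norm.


||A||_F^2 = sum a_ij^2
= (-3)^2 + 1^2 + 1^2 + (-5)^2
= 9 + 1 + 1 + 25 = 36
||A||_F = sqrt(36) = 6.0000

6.0000


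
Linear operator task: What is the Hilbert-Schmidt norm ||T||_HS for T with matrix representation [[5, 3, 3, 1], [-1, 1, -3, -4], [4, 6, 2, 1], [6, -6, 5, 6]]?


The Hilbert-Schmidt norm is sqrt(sum of squares of all entries).
Sum of squares = 5^2 + 3^2 + 3^2 + 1^2 + (-1)^2 + 1^2 + (-3)^2 + (-4)^2 + 4^2 + 6^2 + 2^2 + 1^2 + 6^2 + (-6)^2 + 5^2 + 6^2
= 25 + 9 + 9 + 1 + 1 + 1 + 9 + 16 + 16 + 36 + 4 + 1 + 36 + 36 + 25 + 36 = 261
||T||_HS = sqrt(261) = 16.1555

16.1555


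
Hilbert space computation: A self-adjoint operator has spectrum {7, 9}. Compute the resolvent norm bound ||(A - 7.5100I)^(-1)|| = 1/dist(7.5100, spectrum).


dist(7.5100, {7, 9}) = min(|7.5100 - 7|, |7.5100 - 9|)
= min(0.5100, 1.4900) = 0.5100
Resolvent bound = 1/0.5100 = 1.9608

1.9608


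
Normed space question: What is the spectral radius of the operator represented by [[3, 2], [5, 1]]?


For a 2x2 matrix, eigenvalues satisfy lambda^2 - (trace)*lambda + det = 0
trace = 3 + 1 = 4
det = 3*1 - 2*5 = -7
discriminant = 4^2 - 4*(-7) = 44
spectral radius = max |eigenvalue| = 5.3166

5.3166


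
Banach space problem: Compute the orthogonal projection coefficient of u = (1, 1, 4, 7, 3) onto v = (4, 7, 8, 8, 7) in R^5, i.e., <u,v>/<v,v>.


Computing <u,v> = 1*4 + 1*7 + 4*8 + 7*8 + 3*7 = 120
Computing <v,v> = 4^2 + 7^2 + 8^2 + 8^2 + 7^2 = 242
Projection coefficient = 120/242 = 0.4959

0.4959


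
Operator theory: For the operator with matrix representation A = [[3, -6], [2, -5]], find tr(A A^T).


trace(A * A^T) = sum of squares of all entries
= 3^2 + (-6)^2 + 2^2 + (-5)^2
= 9 + 36 + 4 + 25
= 74

74


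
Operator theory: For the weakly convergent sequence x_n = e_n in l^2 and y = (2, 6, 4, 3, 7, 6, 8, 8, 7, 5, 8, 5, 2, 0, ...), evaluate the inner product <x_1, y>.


x_1 = e_1 is the standard basis vector with 1 in position 1.
<x_1, y> = y_1 = 2
As n -> infinity, <x_n, y> -> 0, confirming weak convergence of (x_n) to 0.

2


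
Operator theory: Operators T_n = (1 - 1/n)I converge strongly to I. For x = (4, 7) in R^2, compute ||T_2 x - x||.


T_2 x - x = (1 - 1/2)x - x = -x/2
||x|| = sqrt(65) = 8.0623
||T_2 x - x|| = ||x||/2 = 8.0623/2 = 4.0311

4.0311


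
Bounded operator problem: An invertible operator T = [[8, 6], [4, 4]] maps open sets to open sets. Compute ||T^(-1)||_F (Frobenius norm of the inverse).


det(T) = 8*4 - 6*4 = 8
T^(-1) = (1/8) * [[4, -6], [-4, 8]] = [[0.5000, -0.7500], [-0.5000, 1.0000]]
||T^(-1)||_F^2 = 0.5000^2 + (-0.7500)^2 + (-0.5000)^2 + 1.0000^2 = 2.0625
||T^(-1)||_F = sqrt(2.0625) = 1.4361

1.4361


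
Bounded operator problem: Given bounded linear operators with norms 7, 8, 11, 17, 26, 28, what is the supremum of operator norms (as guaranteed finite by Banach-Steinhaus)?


By the Uniform Boundedness Principle, the supremum of norms is finite.
sup_k ||T_k|| = max(7, 8, 11, 17, 26, 28) = 28

28


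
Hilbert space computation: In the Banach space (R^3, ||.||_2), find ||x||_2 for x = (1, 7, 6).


The l^2 norm = (sum |x_i|^2)^(1/2)
Sum of 2th powers = 1 + 49 + 36 = 86
||x||_2 = (86)^(1/2) = 9.2736

9.2736


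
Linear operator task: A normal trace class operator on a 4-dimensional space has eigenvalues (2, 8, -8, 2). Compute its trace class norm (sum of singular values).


For a normal operator, singular values equal |eigenvalues|.
Trace norm = sum |lambda_i| = 2 + 8 + 8 + 2
= 20

20


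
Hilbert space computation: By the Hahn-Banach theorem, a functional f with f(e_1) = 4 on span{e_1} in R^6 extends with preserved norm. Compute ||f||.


The norm of f is given by ||f|| = sup_{||x||=1} |f(x)|.
On span{e_1}, ||e_1|| = 1, so ||f|| = |f(e_1)| / ||e_1||
= |4| / 1 = 4.0000

4.0000


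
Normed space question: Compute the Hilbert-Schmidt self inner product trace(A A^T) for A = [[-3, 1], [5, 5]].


trace(A * A^T) = sum of squares of all entries
= (-3)^2 + 1^2 + 5^2 + 5^2
= 9 + 1 + 25 + 25
= 60

60


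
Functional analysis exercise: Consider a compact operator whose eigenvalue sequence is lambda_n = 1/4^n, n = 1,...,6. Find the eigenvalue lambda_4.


The eigenvalue formula gives lambda_4 = 1/4^4
= 1/256
= 0.0039

0.0039


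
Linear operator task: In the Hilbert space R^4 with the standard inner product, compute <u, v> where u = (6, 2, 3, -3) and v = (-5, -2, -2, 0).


Computing the standard inner product <u, v> = sum u_i * v_i
= 6*-5 + 2*-2 + 3*-2 + -3*0
= -30 + -4 + -6 + 0
= -40

-40


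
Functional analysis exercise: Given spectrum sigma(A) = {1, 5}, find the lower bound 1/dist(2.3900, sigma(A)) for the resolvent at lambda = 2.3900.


dist(2.3900, {1, 5}) = min(|2.3900 - 1|, |2.3900 - 5|)
= min(1.3900, 2.6100) = 1.3900
Resolvent bound = 1/1.3900 = 0.7194

0.7194


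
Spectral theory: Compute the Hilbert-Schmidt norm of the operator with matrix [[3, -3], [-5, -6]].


The Hilbert-Schmidt norm is sqrt(sum of squares of all entries).
Sum of squares = 3^2 + (-3)^2 + (-5)^2 + (-6)^2
= 9 + 9 + 25 + 36 = 79
||T||_HS = sqrt(79) = 8.8882

8.8882


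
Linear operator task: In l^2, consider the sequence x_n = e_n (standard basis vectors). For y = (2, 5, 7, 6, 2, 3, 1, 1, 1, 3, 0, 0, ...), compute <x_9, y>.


x_9 = e_9 is the standard basis vector with 1 in position 9.
<x_9, y> = y_9 = 1
As n -> infinity, <x_n, y> -> 0, confirming weak convergence of (x_n) to 0.

1


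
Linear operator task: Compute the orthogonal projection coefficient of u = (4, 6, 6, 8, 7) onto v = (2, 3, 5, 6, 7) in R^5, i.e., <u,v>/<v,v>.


Computing <u,v> = 4*2 + 6*3 + 6*5 + 8*6 + 7*7 = 153
Computing <v,v> = 2^2 + 3^2 + 5^2 + 6^2 + 7^2 = 123
Projection coefficient = 153/123 = 1.2439

1.2439


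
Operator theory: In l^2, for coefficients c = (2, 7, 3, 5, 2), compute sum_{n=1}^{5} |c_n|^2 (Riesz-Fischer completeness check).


sum |c_n|^2 = 2^2 + 7^2 + 3^2 + 5^2 + 2^2
= 4 + 49 + 9 + 25 + 4
= 91

91


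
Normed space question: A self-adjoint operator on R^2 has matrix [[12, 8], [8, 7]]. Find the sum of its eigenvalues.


For a self-adjoint (symmetric) matrix, the eigenvalues are real.
The sum of eigenvalues equals the trace of the matrix.
trace = 12 + 7 = 19

19


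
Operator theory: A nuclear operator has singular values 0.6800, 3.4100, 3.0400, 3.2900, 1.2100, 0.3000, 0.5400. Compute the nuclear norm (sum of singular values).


The nuclear norm is the sum of all singular values.
||T||_1 = 0.6800 + 3.4100 + 3.0400 + 3.2900 + 1.2100 + 0.3000 + 0.5400
= 12.4700

12.4700


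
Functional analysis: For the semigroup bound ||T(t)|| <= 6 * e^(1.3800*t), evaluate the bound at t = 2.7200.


||T(2.7200)|| <= 6 * exp(1.3800 * 2.7200)
= 6 * exp(3.7536)
= 6 * 42.6744
= 256.0466

256.0466


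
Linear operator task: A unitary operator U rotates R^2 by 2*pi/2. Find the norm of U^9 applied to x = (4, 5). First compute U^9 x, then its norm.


U is a rotation by theta = 2*pi/2
U^9 = rotation by 9*theta = 18*pi/2 = 2*pi/2 (mod 2*pi)
cos(2*pi/2) = -1.0000, sin(2*pi/2) = 0.0000
U^9 x = (-1.0000 * 4 - 0.0000 * 5, 0.0000 * 4 + -1.0000 * 5)
= (-4.0000, -5.0000)
||U^9 x|| = sqrt((-4.0000)^2 + (-5.0000)^2) = sqrt(41.0000) = 6.4031

6.4031


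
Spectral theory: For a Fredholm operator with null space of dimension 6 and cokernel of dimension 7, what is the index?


The Fredholm index is defined as ind(T) = dim(ker T) - dim(coker T)
= 6 - 7
= -1

-1


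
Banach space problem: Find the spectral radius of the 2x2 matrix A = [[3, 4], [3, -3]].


For a 2x2 matrix, eigenvalues satisfy lambda^2 - (trace)*lambda + det = 0
trace = 3 + -3 = 0
det = 3*-3 - 4*3 = -21
discriminant = 0^2 - 4*(-21) = 84
spectral radius = max |eigenvalue| = 4.5826

4.5826


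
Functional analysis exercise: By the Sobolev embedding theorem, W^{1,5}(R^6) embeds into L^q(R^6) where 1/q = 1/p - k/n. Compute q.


Using the Sobolev embedding formula: 1/q = 1/p - k/n
1/q = 1/5 - 1/6 = 1/30
q = 1/(1/30) = 30

30.0000
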